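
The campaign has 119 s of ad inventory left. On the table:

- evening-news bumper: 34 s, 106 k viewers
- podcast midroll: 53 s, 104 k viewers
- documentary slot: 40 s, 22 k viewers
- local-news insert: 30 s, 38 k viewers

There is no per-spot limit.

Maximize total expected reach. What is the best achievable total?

3×evening-news bumper uses 102 of the 119 s and totals 318.
The spare 17 s is too small for any remaining spot, and no exchange beats 318.

318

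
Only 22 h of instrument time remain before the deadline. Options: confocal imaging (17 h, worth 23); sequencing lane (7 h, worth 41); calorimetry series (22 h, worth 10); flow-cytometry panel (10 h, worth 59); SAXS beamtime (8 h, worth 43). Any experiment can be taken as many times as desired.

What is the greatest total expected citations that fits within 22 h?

125

The ratio heuristic lands on 2×flow-cytometry panel (118) but leaves 2 h idle.
The 20 h tied up in 2×flow-cytometry panel is better spent on 2×sequencing lane + SAXS beamtime — total rises to 125 (22 h).
That's the maximum — no swap from here does better than 125.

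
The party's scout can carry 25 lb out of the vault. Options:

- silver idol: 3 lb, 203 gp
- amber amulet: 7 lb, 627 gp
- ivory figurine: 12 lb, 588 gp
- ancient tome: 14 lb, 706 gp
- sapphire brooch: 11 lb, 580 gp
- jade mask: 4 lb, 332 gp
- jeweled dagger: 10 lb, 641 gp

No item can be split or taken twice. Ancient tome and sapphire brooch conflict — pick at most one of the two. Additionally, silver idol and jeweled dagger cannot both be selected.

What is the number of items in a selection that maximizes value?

The maximum value within 25 lb is 1742.
silver idol + amber amulet + sapphire brooch + jade mask hits 1742 at 25 lb.
All optima have 4 items.

4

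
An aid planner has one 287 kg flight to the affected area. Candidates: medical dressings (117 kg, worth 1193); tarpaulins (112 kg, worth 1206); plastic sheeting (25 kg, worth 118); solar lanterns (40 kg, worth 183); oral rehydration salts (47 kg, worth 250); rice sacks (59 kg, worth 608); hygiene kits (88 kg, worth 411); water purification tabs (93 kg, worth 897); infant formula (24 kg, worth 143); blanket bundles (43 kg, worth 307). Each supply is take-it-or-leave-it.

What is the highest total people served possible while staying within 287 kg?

The ratio ordering already packs tightly: tarpaulins + rice sacks + water purification tabs, 264 kg, 2711.
An exhaustive check of the 1024 subsets confirms 2711.

2711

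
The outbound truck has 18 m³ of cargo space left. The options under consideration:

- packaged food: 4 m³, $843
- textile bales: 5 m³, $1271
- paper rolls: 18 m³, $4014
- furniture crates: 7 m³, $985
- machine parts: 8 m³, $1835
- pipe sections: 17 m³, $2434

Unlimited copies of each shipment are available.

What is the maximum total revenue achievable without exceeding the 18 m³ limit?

Ranking by ratio (revenue/m³): textile bales 254.20, machine parts 229.38, paper rolls 223.00, packaged food 210.75.
Taking the top-ratio shipments first gives 3×textile bales for 3813 (15 m³).
The 5 m³ tied up in textile bales is better spent on machine parts — total rises to 4377 (18 m³).
That's the maximum — no swap from here does better than 4377.

4377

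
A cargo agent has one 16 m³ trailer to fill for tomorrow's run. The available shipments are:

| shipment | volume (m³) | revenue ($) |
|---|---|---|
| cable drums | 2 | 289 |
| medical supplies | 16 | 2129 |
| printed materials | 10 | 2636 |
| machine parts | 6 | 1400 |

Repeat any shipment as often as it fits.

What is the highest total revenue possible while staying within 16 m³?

Density check — printed materials 263.60, machine parts 233.33, cable drums 144.50 are the best per m³.
The ratio ordering already packs tightly: printed materials + machine parts, 16 m³, 4036.

4036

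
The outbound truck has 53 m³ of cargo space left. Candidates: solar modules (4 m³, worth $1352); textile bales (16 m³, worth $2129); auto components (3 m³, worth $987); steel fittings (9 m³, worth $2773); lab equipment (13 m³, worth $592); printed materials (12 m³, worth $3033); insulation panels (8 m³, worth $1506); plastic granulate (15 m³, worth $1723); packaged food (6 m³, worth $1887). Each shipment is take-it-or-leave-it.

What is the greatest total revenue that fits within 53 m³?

12161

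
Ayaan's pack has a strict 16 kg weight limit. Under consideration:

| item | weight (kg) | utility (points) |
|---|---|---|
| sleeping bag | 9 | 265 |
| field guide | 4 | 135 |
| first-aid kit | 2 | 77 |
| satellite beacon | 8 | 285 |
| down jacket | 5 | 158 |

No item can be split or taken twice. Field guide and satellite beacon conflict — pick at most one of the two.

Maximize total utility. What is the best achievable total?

Best packing: first-aid kit + satellite beacon + down jacket — 15 kg, 520 total.
The closest alternative, sleeping bag + first-aid kit + down jacket, reaches only 500.

520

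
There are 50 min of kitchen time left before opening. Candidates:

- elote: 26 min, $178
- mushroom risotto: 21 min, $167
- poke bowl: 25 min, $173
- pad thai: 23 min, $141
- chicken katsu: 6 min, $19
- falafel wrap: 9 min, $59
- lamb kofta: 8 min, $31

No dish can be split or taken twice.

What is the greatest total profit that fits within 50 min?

345

Taking the top-ratio dishes first gives mushroom risotto + poke bowl for 340 (46 min).
Replace poke bowl with elote: the trade gains 5 net, giving 345 at 47 min.
The closest alternative, mushroom risotto + poke bowl, reaches only 340.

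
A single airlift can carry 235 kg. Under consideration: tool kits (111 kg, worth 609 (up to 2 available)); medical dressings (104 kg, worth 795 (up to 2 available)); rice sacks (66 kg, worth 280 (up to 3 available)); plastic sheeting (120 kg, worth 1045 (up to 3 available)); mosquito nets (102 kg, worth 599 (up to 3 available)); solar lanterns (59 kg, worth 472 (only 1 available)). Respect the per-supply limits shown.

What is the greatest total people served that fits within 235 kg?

Taking the top-ratio supplies first gives plastic sheeting + solar lanterns for 1517 (179 kg).
Dropping solar lanterns frees 59 kg; slotting in medical dressings (104 kg) lifts the total to 1840 at 224 kg.
Nothing else within 235 kg beats 1840.

1840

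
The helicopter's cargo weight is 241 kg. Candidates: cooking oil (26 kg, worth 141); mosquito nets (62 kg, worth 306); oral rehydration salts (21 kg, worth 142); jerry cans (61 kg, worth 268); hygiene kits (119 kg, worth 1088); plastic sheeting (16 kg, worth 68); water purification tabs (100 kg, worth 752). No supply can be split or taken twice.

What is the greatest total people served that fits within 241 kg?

Taking oral rehydration salts + hygiene kits + water purification tabs: 240 kg used, 1982 in people served.
That's the maximum — no swap from here does better than 1982.

1982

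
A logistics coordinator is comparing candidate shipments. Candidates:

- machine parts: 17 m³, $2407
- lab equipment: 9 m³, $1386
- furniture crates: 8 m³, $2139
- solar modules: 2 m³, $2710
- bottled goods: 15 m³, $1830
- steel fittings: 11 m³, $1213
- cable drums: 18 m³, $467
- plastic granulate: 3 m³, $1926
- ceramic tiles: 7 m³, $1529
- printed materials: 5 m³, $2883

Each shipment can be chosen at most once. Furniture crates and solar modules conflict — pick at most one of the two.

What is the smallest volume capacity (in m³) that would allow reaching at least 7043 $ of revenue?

10

Look for the lowest-volume combination reaching 7043.
solar modules + plastic granulate + printed materials reaches 7519 using 10 m³.
No combination under 10 m³ hits 7043.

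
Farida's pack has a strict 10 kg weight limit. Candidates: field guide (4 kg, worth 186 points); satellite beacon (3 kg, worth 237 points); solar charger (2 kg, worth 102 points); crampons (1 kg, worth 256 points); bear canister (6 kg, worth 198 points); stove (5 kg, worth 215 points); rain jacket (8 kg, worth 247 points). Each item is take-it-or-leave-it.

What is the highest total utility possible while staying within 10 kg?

781

Taking field guide + satellite beacon + solar charger + crampons: 10 kg used, 781 in utility.
Every other selection either busts 10 kg or fails to beat 781.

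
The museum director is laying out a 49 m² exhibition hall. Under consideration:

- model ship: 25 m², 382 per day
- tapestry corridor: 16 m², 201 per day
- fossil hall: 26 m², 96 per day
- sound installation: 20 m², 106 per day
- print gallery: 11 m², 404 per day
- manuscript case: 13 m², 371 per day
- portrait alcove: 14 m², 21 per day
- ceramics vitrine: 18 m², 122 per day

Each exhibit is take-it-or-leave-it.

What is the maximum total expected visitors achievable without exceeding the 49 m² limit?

The ratio ordering already packs tightly: model ship + print gallery + manuscript case, 49 m², 1157.

1157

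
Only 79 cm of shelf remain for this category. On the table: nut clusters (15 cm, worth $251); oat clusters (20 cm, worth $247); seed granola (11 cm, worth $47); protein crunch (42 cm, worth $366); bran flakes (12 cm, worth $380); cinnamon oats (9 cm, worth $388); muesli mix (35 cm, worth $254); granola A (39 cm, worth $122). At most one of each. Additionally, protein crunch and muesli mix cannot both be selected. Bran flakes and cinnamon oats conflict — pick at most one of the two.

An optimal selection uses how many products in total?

4

Best achievable weekly sales is 1140.
nut clusters + oat clusters + cinnamon oats + muesli mix hits 1140 at 79 cm.
Every optimal selection uses 4 products.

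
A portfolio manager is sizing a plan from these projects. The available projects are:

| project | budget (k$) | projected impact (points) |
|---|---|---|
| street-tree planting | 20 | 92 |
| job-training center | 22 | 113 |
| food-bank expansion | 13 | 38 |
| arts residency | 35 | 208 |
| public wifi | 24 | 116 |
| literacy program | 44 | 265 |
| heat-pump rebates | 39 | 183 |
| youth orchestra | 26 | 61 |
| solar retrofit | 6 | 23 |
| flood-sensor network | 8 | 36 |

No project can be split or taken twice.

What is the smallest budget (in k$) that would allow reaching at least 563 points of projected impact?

Minimise k$ subject to total projected impact ≥ 563.
street-tree planting + arts residency + literacy program reaches 565 using 99 k$.
No combination under 99 k$ hits 563.

99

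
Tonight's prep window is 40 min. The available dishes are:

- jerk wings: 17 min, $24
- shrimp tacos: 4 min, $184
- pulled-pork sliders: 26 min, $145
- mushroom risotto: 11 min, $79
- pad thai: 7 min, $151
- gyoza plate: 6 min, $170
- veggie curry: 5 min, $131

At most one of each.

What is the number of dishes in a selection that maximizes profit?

5

Best achievable profit is 715.
For example shrimp tacos + mushroom risotto + pad thai + gyoza plate + veggie curry achieves it, using 33 min.
All optima have 5 dishes.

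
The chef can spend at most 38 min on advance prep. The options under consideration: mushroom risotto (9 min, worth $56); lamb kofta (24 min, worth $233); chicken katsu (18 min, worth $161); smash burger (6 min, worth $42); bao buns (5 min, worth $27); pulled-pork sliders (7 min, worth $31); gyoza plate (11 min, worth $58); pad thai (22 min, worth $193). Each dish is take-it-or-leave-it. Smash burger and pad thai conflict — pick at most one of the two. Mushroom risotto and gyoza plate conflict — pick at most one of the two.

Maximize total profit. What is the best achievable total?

316

Ranking by ratio (profit/min): lamb kofta 9.71, chicken katsu 8.94, pad thai 8.77.
Greedy by ratio would take lamb kofta + smash burger + bao buns: 35 min used, total 302.
Replace smash burger with mushroom risotto: the trade gains 14 net, giving 316 at 38 min.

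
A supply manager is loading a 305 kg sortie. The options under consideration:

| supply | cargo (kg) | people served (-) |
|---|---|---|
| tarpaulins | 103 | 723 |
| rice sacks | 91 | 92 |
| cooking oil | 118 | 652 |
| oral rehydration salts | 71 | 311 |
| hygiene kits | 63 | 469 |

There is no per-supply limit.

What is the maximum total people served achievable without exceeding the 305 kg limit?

A density-first pass picks 4×hygiene kits — 1876 at 252 kg.
The 63 kg tied up in hygiene kits is better spent on tarpaulins — total rises to 2130 (292 kg).
That's the maximum — no swap from here does better than 2130.

2130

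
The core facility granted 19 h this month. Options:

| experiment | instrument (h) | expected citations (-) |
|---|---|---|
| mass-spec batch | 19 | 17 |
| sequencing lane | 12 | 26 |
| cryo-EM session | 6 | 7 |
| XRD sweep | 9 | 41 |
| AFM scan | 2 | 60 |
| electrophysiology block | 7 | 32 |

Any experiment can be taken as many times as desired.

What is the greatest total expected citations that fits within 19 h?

By expected citations per h: AFM scan 30.00, electrophysiology block 4.57, XRD sweep 4.56, sequencing lane 2.17 lead.
The ratio ordering already packs tightly: 9×AFM scan, 18 h, 540.
Nothing else within 19 h beats 540.

540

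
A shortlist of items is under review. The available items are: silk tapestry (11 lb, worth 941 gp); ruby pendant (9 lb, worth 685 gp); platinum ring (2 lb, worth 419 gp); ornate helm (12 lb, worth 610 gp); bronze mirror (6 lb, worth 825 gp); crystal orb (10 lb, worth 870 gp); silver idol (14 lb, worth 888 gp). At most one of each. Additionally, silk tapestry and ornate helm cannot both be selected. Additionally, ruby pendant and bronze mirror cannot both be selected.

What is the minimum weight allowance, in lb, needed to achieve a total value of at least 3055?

Look for the lowest-weight combination reaching 3055.
Taking silk tapestry + platinum ring + bronze mirror + crystal orb gives 3055 (≥ 3055) for 29 lb.
Any bundle with less than 29 lb falls short of 3055.

29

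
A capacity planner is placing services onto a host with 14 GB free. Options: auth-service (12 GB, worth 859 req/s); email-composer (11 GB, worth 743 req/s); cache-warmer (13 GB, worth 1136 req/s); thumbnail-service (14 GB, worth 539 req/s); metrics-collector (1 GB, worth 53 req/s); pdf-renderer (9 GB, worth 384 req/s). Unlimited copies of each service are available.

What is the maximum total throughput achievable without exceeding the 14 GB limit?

1189

The ratio ordering already packs tightly: cache-warmer + metrics-collector, 14 GB, 1189.
No other feasible combination exceeds 1189.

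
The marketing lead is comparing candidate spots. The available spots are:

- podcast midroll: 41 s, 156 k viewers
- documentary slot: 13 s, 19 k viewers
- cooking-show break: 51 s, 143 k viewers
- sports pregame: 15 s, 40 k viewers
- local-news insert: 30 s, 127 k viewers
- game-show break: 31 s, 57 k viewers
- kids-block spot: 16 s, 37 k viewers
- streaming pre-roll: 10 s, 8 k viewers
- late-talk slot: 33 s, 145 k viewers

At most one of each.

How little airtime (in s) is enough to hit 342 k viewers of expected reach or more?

94

Look for the lowest-airtime combination reaching 342.
sports pregame + local-news insert + kids-block spot + late-talk slot: 349 expected reach at 94 s.
No combination under 94 s hits 342.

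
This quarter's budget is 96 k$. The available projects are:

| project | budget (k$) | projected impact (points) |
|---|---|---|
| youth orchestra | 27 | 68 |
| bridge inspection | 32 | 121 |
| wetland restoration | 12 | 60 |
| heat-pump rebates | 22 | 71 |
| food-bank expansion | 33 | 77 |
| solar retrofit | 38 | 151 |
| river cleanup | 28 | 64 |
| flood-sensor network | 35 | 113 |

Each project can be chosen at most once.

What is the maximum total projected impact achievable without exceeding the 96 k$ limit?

A density-first pass picks bridge inspection + wetland restoration + solar retrofit — 332 at 82 k$.
Replace wetland restoration with heat-pump rebates: the trade gains 11 net, giving 343 at 92 k$.

343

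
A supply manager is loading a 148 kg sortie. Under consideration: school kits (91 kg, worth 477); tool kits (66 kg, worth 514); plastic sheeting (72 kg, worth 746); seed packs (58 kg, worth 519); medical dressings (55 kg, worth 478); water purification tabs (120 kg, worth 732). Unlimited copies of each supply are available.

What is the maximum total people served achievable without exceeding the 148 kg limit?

2×plastic sheeting uses 144 of the 148 kg and totals 1492.
Nothing else within 148 kg beats 1492.

1492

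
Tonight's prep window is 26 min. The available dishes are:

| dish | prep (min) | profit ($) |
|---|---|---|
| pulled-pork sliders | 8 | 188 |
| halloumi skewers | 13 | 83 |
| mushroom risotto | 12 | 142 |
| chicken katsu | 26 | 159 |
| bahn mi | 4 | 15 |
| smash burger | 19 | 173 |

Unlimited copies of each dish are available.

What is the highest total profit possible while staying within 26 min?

564

By profit per min: pulled-pork sliders 23.50, mushroom risotto 11.83, smash burger 9.11 lead.
Best packing: 3×pulled-pork sliders — 24 min, 564 total.
The spare 2 min is too small for any remaining dish, and no exchange beats 564.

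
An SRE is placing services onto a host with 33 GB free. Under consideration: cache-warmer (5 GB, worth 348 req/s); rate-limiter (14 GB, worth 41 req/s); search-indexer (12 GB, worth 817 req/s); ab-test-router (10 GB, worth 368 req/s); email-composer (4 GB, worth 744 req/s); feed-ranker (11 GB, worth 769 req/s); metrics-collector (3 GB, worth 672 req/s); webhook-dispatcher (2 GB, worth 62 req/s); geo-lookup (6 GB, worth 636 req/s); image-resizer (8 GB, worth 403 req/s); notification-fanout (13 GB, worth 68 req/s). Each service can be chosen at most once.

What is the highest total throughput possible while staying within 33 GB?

Filling by ratio: cache-warmer + email-composer + feed-ranker + metrics-collector + webhook-dispatcher + geo-lookup for 3231, with 2 GB left unused.
Replace feed-ranker with search-indexer: the trade gains 48 net, giving 3279 at 32 GB.
Next best is search-indexer + email-composer + metrics-collector + geo-lookup + image-resizer at 3272 (33 GB) — short by 7.

3279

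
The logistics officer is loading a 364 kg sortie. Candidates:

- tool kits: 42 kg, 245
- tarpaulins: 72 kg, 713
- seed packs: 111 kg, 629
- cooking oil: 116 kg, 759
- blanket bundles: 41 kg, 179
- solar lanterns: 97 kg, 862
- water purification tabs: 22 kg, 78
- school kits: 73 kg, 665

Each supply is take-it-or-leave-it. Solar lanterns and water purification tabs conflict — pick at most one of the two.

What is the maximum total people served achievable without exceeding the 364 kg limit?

2999

Density check — tarpaulins 9.90, school kits 9.11, solar lanterns 8.89, cooking oil 6.54 are the best per kg.
Best packing: tarpaulins + cooking oil + solar lanterns + school kits — 358 kg, 2999 total.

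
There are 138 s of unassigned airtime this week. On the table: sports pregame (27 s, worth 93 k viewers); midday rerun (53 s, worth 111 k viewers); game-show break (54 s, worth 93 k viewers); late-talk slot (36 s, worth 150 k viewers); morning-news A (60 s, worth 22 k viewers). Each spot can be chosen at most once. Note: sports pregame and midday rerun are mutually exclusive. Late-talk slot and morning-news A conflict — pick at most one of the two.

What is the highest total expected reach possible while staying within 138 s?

Ranking by ratio (expected reach/s): late-talk slot 4.17, sports pregame 3.44, midday rerun 2.09, game-show break 1.72.
Taking sports pregame + game-show break + late-talk slot: 117 s used, 336 in expected reach.
That's the maximum — no feasible swap from here does better than 336.

336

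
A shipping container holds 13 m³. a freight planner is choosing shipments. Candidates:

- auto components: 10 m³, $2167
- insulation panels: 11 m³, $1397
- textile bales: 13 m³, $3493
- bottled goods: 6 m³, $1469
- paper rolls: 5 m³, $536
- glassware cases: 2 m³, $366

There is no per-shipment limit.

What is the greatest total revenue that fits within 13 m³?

Textile bales uses 13 of the 13 m³ and totals 3493.

3493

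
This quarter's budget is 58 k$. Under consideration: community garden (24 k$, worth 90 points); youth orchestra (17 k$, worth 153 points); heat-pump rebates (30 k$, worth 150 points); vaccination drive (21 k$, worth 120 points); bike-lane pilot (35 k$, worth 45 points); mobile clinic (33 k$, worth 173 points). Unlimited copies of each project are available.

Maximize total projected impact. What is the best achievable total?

Taking 3×youth orchestra: 51 k$ used, 459 in projected impact.
The spare 7 k$ is too small for any remaining project, and no exchange beats 459.

459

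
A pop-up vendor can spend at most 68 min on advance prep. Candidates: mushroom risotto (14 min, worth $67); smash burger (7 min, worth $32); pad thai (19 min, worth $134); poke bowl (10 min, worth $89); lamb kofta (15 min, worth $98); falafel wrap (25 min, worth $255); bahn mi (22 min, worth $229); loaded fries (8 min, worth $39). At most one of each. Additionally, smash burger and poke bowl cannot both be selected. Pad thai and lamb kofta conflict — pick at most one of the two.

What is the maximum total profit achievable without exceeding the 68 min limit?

618

Taking the top-ratio dishes first gives poke bowl + falafel wrap + bahn mi + loaded fries for 612 (65 min).
The 18 min tied up in poke bowl and loaded fries is better spent on pad thai — total rises to 618 (66 min).
Runner-up poke bowl + falafel wrap + bahn mi + loaded fries tops out at 612.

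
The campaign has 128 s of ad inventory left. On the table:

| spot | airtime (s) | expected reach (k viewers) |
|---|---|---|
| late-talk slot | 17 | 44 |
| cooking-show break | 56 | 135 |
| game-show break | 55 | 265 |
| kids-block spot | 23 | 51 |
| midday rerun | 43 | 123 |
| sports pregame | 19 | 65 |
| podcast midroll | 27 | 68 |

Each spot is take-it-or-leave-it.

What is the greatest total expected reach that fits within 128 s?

456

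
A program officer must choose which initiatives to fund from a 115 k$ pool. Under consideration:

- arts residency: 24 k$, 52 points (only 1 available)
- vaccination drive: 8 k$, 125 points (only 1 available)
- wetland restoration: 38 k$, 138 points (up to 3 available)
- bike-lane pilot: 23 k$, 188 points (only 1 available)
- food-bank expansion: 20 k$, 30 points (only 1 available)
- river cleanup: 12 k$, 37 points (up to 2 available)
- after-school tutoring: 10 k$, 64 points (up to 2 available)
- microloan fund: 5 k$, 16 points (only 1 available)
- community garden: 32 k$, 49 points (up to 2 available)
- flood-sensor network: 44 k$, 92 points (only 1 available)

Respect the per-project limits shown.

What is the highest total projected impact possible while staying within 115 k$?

653

Density check — vaccination drive 15.62, bike-lane pilot 8.17, after-school tutoring 6.40, wetland restoration 3.63 are the best per k$.
A density-first pass picks vaccination drive + wetland restoration + bike-lane pilot + river cleanup + 2×after-school tutoring + microloan fund — 632 at 106 k$.
Replace microloan fund with river cleanup: the trade gains 21 net, giving 653 at 113 k$.
Nothing else within 115 k$ beats 653.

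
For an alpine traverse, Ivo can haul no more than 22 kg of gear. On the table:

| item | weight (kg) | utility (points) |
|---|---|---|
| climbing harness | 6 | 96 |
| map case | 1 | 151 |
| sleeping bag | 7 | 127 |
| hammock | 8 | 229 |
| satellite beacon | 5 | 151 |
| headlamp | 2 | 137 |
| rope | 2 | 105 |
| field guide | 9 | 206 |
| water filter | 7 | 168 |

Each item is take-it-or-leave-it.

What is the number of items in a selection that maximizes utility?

5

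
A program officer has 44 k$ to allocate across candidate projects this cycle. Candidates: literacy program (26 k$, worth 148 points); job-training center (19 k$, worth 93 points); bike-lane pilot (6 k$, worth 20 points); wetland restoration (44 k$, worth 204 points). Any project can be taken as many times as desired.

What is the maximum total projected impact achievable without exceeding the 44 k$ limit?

Ranking by ratio (projected impact/k$): literacy program 5.69, job-training center 4.89, wetland restoration 4.64, bike-lane pilot 3.33.
Literacy program + 3×bike-lane pilot uses 44 of the 44 k$ and totals 208.
Every other selection either busts 44 k$ or fails to beat 208.

208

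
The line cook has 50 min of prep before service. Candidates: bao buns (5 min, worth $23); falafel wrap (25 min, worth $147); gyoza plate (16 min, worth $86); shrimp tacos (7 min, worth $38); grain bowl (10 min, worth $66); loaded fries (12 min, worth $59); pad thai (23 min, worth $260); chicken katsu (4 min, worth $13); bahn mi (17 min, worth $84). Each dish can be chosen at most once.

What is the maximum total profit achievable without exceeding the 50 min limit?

Filling by ratio: bao buns + shrimp tacos + grain bowl + pad thai + chicken katsu for 400, with 1 min left unused.
The 16 min tied up in bao buns and shrimp tacos and chicken katsu is better spent on gyoza plate — total rises to 412 (49 min).

412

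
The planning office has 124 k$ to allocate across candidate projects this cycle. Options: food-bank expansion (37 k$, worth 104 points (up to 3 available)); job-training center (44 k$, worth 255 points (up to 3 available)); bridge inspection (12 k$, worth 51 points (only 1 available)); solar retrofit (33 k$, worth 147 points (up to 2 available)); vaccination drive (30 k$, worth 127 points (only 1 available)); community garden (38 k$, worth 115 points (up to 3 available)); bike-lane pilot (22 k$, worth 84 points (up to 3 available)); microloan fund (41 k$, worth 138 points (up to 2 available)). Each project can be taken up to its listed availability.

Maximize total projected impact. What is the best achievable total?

By projected impact per k$: job-training center 5.80, solar retrofit 4.45, bridge inspection 4.25, vaccination drive 4.23 lead.
Best packing: 2×job-training center + solar retrofit — 121 k$, 657 total.

657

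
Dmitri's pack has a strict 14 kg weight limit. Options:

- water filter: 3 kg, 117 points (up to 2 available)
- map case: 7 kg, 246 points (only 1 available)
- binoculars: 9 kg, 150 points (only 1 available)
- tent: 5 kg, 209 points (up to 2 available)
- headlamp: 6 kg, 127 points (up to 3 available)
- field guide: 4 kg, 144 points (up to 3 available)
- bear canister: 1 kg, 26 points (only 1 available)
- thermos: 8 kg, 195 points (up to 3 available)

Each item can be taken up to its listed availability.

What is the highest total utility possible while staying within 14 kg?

By utility per kg: tent 41.80, water filter 39.00, field guide 36.00, map case 35.14 lead.
Taking the top-ratio items first gives water filter + 2×tent + bear canister for 561 (14 kg).
The 4 kg tied up in water filter and bear canister is better spent on field guide — total rises to 562 (14 kg).
No other feasible combination exceeds 562.

562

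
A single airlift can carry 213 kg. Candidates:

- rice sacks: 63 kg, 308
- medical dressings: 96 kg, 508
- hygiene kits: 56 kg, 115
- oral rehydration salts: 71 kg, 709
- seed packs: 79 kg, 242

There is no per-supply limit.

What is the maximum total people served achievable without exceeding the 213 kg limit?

Best packing: 3×oral rehydration salts — 213 kg, 2127 total.
No other feasible combination exceeds 2127.

2127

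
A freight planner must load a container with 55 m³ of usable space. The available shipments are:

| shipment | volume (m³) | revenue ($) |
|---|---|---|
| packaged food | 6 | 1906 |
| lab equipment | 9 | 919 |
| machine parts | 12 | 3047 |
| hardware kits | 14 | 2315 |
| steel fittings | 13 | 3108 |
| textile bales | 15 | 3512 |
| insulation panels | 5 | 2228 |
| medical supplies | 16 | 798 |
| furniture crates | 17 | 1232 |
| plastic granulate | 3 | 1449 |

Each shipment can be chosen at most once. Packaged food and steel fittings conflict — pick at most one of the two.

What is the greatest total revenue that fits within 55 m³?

Ranking by ratio (revenue/m³): plastic granulate 483.00, insulation panels 445.60, packaged food 317.67, machine parts 253.92.
Packaged food + machine parts + hardware kits + textile bales + insulation panels + plastic granulate uses 55 of the 55 m³ and totals 14457.
The closest alternative, machine parts + steel fittings + textile bales + insulation panels + plastic granulate, reaches only 13344.

14457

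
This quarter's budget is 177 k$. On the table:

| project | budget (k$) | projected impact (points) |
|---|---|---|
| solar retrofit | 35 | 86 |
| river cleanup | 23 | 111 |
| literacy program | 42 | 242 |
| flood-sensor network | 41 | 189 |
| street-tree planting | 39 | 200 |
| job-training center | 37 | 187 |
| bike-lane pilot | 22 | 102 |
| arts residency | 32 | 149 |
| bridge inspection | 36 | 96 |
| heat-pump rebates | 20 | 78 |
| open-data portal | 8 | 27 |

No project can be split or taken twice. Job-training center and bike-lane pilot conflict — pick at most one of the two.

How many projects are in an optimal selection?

5

The maximum projected impact within 177 k$ is 891.
For example river cleanup + literacy program + flood-sensor network + street-tree planting + arts residency achieves it, using 177 k$.
Every optimal selection uses 5 projects.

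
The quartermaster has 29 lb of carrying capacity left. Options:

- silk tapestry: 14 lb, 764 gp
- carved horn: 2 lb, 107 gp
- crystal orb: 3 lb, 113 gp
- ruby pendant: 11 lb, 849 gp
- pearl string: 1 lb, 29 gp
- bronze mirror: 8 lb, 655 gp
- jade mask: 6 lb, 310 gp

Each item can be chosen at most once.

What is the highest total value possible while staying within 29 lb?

By value per lb: bronze mirror 81.88, ruby pendant 77.18, silk tapestry 54.57, carved horn 53.50 lead.
Taking the top-ratio items first gives carved horn + ruby pendant + pearl string + bronze mirror + jade mask for 1950 (28 lb).
The 2 lb tied up in carved horn is better spent on crystal orb — total rises to 1956 (29 lb).

1956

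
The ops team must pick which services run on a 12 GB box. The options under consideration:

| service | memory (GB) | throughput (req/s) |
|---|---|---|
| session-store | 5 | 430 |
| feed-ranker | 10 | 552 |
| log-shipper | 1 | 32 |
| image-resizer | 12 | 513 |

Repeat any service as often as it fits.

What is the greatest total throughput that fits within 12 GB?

The ratio ordering already packs tightly: 2×session-store + 2×log-shipper, 12 GB, 924.

924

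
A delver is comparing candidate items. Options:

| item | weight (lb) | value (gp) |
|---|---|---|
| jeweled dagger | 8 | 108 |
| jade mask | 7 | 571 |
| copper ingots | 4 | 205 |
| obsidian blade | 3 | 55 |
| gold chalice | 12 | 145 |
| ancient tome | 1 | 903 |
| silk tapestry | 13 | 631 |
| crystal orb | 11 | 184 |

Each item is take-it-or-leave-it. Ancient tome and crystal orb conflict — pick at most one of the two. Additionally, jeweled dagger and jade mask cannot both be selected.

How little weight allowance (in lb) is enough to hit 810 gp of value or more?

1

Minimise lb subject to total value ≥ 810.
ancient tome reaches 903 using 1 lb.
Below 1 lb the best achievable stays under 810.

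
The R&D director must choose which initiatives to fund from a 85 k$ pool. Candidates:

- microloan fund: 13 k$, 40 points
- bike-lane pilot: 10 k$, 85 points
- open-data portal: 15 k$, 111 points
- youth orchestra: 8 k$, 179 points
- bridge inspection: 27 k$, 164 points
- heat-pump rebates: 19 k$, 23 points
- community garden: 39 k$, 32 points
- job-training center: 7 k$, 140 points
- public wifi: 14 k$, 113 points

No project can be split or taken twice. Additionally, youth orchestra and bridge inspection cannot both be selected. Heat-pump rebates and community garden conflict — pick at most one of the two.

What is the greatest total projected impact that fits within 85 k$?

668

Density check — youth orchestra 22.38, job-training center 20.00, bike-lane pilot 8.50 are the best per k$.
Microloan fund + bike-lane pilot + open-data portal + youth orchestra + job-training center + public wifi uses 67 of the 85 k$ and totals 668.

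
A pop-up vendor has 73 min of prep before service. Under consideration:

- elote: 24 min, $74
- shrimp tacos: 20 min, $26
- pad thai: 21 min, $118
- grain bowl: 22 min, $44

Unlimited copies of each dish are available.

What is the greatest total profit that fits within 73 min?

3×pad thai uses 63 of the 73 min and totals 354.
Nothing else within 73 min beats 354.

354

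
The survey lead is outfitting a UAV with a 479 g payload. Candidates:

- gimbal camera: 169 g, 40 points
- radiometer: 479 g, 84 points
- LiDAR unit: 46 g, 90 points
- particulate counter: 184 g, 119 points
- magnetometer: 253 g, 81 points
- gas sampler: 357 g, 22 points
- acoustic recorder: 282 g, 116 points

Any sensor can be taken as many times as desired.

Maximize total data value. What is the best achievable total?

900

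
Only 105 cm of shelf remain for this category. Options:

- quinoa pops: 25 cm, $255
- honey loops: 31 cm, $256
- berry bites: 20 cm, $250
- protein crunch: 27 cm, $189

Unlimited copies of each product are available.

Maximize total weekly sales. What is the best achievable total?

1255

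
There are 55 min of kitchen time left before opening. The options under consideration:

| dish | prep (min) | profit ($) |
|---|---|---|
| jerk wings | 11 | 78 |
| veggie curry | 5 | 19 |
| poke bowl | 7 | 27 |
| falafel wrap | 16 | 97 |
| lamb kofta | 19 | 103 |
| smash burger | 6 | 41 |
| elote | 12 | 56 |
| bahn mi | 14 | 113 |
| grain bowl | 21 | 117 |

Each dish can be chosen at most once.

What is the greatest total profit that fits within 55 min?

Ranking by ratio (profit/min): bahn mi 8.07, jerk wings 7.09, smash burger 6.83.
The ratio ordering already packs tightly: jerk wings + poke bowl + falafel wrap + smash burger + bahn mi, 54 min, 356.

356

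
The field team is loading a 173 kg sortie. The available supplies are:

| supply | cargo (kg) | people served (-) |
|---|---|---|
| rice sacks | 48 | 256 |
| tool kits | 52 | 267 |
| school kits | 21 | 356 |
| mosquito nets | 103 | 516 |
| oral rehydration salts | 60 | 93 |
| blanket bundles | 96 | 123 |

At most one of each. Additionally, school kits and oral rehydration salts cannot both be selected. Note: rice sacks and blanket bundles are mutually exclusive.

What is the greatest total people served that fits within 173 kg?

1128

Greedy by ratio would take rice sacks + tool kits + school kits: 121 kg used, total 879.
Replace tool kits with mosquito nets: the trade gains 249 net, giving 1128 at 172 kg.
Nothing else feasible within 173 kg beats 1128.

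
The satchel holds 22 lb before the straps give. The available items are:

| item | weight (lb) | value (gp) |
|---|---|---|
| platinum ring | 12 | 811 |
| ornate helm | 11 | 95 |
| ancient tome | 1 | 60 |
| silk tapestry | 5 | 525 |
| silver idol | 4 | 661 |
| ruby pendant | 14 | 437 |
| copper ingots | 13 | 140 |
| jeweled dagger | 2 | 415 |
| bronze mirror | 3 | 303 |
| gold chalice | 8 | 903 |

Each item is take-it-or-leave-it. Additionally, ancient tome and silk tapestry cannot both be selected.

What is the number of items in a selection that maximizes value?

Optimal total is 2807.
silk tapestry + silver idol + jeweled dagger + bronze mirror + gold chalice hits 2807 at 22 lb.
Every optimal selection uses 5 items.

5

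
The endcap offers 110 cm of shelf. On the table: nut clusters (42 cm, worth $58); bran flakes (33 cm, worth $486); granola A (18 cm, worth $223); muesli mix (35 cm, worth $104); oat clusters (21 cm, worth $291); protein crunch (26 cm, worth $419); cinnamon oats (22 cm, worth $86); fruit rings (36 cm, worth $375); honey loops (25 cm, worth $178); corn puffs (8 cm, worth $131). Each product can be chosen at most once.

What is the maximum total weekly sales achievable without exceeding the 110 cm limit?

1550

Taking bran flakes + granola A + oat clusters + protein crunch + corn puffs: 106 cm used, 1550 in weekly sales.
The closest alternative, granola A + oat clusters + protein crunch + fruit rings + corn puffs, reaches only 1439.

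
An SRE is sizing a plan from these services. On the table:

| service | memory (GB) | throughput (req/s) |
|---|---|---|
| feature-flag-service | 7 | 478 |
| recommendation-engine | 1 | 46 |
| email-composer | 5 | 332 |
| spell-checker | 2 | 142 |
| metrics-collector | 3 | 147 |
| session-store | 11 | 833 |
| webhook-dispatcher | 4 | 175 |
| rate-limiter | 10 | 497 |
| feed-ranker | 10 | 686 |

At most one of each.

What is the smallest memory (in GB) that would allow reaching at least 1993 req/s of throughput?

Look for the lowest-memory combination reaching 1993.
feature-flag-service + session-store + feed-ranker reaches 1997 using 28 GB.
Any bundle with less than 28 GB falls short of 1993.

28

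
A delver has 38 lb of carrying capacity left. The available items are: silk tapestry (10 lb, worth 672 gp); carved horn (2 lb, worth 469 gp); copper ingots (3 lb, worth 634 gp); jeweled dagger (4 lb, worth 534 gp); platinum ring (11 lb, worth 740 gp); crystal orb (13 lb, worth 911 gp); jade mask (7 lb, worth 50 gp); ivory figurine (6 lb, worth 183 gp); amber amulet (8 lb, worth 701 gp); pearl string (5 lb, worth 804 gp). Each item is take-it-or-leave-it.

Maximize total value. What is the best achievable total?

4092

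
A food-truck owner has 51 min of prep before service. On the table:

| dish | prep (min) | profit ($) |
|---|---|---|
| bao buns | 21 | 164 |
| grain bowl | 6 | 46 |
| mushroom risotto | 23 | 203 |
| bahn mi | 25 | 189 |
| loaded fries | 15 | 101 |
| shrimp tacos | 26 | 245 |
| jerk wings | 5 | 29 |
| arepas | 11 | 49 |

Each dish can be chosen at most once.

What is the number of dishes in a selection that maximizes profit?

2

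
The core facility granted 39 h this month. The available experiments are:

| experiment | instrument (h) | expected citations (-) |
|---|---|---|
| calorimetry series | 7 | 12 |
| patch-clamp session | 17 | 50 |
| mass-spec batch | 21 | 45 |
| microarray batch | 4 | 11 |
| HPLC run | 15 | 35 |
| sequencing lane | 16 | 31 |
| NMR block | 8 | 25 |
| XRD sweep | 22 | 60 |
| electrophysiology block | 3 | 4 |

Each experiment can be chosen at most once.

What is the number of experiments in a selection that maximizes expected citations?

Optimal total is 110.
One optimal bundle: patch-clamp session + XRD sweep (39 h).
Every optimal selection uses 2 experiments.

2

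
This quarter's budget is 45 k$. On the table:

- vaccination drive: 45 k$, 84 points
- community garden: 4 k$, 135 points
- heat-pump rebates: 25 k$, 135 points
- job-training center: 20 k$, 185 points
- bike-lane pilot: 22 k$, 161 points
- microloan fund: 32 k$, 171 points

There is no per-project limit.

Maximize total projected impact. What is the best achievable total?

The ratio ordering already packs tightly: 11×community garden, 44 k$, 1485.

1485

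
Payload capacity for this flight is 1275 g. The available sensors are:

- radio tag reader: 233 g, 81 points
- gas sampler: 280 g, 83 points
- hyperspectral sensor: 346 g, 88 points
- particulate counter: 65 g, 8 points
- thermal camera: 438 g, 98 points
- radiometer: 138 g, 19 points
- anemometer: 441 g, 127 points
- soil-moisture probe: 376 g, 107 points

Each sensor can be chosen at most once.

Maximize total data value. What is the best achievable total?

A density-first pass picks radio tag reader + gas sampler + particulate counter + radiometer + anemometer — 318 at 1157 g.
Using the slack differently, radio tag reader + gas sampler + hyperspectral sensor + soil-moisture probe comes to 359 at 1235 g.
The spare 40 g is too small for any remaining sensor, and no exchange beats 359.

359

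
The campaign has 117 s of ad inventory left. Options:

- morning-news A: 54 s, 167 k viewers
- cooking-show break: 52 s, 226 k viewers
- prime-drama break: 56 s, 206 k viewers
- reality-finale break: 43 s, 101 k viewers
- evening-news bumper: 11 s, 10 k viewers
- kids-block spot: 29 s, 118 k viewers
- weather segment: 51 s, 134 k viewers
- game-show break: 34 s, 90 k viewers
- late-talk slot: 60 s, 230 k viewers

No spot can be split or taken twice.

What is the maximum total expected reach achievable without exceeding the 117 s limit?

456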